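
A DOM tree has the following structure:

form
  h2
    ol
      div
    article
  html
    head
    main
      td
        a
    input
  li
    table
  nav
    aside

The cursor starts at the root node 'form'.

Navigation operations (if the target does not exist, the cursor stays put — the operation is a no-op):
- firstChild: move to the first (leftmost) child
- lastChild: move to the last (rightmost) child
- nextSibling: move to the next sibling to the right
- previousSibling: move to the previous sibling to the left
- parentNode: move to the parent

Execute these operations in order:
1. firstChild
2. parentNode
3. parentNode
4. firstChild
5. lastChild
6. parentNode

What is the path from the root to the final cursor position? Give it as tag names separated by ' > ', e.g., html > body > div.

Answer: form > h2

Derivation:
After 1 (firstChild): h2
After 2 (parentNode): form
After 3 (parentNode): form (no-op, stayed)
After 4 (firstChild): h2
After 5 (lastChild): article
After 6 (parentNode): h2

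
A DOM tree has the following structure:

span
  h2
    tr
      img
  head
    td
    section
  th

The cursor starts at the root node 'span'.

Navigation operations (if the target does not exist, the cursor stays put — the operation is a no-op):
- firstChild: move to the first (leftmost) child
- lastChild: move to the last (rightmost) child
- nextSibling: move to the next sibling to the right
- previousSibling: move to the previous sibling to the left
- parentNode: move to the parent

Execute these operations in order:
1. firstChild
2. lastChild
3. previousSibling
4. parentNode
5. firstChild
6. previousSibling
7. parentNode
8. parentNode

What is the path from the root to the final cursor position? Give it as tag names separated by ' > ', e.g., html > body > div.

Answer: span

Derivation:
After 1 (firstChild): h2
After 2 (lastChild): tr
After 3 (previousSibling): tr (no-op, stayed)
After 4 (parentNode): h2
After 5 (firstChild): tr
After 6 (previousSibling): tr (no-op, stayed)
After 7 (parentNode): h2
After 8 (parentNode): span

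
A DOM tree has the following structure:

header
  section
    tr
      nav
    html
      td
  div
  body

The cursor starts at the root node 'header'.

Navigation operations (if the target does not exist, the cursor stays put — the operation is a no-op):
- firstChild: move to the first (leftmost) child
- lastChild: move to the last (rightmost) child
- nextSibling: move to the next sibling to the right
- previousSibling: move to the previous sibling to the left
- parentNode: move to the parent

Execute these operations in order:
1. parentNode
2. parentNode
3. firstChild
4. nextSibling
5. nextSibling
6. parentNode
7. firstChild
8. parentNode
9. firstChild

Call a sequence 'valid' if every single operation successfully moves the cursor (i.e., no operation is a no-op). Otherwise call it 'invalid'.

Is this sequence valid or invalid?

Answer: invalid

Derivation:
After 1 (parentNode): header (no-op, stayed)
After 2 (parentNode): header (no-op, stayed)
After 3 (firstChild): section
After 4 (nextSibling): div
After 5 (nextSibling): body
After 6 (parentNode): header
After 7 (firstChild): section
After 8 (parentNode): header
After 9 (firstChild): section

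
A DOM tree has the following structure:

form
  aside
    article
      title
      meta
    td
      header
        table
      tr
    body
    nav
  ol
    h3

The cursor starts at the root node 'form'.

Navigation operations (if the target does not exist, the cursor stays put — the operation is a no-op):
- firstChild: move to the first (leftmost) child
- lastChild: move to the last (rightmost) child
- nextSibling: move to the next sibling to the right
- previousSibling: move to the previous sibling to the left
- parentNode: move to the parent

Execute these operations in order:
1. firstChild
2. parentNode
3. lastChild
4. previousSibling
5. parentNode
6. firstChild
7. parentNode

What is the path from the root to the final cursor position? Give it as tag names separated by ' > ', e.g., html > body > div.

Answer: form

Derivation:
After 1 (firstChild): aside
After 2 (parentNode): form
After 3 (lastChild): ol
After 4 (previousSibling): aside
After 5 (parentNode): form
After 6 (firstChild): aside
After 7 (parentNode): form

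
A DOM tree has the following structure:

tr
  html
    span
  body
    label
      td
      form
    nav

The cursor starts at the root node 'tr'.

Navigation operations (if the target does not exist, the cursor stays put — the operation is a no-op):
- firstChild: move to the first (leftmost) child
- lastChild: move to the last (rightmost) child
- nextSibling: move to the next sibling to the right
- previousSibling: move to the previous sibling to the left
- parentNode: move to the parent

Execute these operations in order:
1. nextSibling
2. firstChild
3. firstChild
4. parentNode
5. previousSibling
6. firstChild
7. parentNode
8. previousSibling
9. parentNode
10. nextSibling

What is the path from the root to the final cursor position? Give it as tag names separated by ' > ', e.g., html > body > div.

After 1 (nextSibling): tr (no-op, stayed)
After 2 (firstChild): html
After 3 (firstChild): span
After 4 (parentNode): html
After 5 (previousSibling): html (no-op, stayed)
After 6 (firstChild): span
After 7 (parentNode): html
After 8 (previousSibling): html (no-op, stayed)
After 9 (parentNode): tr
After 10 (nextSibling): tr (no-op, stayed)

Answer: tr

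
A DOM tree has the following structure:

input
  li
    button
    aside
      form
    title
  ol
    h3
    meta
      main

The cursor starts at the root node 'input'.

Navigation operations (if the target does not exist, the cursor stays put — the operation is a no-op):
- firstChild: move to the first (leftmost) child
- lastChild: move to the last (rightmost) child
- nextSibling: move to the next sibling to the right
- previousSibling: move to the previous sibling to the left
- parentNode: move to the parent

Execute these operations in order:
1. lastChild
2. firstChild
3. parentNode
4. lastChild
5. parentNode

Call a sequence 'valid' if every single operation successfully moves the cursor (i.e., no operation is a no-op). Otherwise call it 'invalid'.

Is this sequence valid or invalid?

Answer: valid

Derivation:
After 1 (lastChild): ol
After 2 (firstChild): h3
After 3 (parentNode): ol
After 4 (lastChild): meta
After 5 (parentNode): ol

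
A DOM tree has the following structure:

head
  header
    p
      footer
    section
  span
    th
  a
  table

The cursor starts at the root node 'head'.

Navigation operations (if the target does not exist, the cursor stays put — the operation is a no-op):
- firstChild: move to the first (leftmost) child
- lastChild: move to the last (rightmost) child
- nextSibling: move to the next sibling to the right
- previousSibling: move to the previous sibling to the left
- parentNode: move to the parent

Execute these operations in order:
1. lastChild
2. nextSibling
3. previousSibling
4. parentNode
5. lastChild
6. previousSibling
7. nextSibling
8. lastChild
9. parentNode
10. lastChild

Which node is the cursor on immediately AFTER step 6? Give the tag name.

Answer: a

Derivation:
After 1 (lastChild): table
After 2 (nextSibling): table (no-op, stayed)
After 3 (previousSibling): a
After 4 (parentNode): head
After 5 (lastChild): table
After 6 (previousSibling): a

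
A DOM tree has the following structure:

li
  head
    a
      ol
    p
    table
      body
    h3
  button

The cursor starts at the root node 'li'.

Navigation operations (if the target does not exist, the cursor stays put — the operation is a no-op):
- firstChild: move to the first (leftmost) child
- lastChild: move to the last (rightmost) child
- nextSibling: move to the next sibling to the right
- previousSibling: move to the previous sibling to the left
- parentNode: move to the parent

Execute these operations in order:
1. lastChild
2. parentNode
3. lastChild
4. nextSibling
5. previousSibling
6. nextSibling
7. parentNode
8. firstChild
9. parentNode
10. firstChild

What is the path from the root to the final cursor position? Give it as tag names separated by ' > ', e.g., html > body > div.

Answer: li > head

Derivation:
After 1 (lastChild): button
After 2 (parentNode): li
After 3 (lastChild): button
After 4 (nextSibling): button (no-op, stayed)
After 5 (previousSibling): head
After 6 (nextSibling): button
After 7 (parentNode): li
After 8 (firstChild): head
After 9 (parentNode): li
After 10 (firstChild): head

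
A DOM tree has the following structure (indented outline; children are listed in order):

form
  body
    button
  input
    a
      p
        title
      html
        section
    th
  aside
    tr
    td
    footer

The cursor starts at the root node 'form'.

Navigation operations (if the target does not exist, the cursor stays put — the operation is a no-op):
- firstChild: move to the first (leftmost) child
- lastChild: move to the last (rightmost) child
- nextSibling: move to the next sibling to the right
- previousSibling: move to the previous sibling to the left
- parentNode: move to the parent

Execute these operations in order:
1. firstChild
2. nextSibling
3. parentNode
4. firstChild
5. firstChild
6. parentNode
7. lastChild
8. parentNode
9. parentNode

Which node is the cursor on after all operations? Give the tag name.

After 1 (firstChild): body
After 2 (nextSibling): input
After 3 (parentNode): form
After 4 (firstChild): body
After 5 (firstChild): button
After 6 (parentNode): body
After 7 (lastChild): button
After 8 (parentNode): body
After 9 (parentNode): form

Answer: form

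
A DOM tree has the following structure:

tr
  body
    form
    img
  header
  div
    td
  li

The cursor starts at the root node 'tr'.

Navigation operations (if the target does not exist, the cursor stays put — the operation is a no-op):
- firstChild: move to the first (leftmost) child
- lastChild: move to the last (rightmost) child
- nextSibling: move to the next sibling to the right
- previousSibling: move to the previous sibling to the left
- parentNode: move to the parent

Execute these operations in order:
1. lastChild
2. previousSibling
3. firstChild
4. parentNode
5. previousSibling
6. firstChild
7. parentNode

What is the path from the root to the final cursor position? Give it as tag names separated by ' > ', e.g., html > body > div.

After 1 (lastChild): li
After 2 (previousSibling): div
After 3 (firstChild): td
After 4 (parentNode): div
After 5 (previousSibling): header
After 6 (firstChild): header (no-op, stayed)
After 7 (parentNode): tr

Answer: tr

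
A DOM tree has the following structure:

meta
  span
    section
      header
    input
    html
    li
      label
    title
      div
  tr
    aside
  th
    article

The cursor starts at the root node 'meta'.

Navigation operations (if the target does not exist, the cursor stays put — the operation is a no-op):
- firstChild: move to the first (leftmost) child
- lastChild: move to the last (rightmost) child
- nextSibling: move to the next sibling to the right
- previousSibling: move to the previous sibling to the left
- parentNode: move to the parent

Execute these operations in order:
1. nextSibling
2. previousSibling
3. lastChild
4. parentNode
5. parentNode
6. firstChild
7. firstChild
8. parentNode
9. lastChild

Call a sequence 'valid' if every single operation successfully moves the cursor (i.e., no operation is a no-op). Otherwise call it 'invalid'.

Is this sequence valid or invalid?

After 1 (nextSibling): meta (no-op, stayed)
After 2 (previousSibling): meta (no-op, stayed)
After 3 (lastChild): th
After 4 (parentNode): meta
After 5 (parentNode): meta (no-op, stayed)
After 6 (firstChild): span
After 7 (firstChild): section
After 8 (parentNode): span
After 9 (lastChild): title

Answer: invalid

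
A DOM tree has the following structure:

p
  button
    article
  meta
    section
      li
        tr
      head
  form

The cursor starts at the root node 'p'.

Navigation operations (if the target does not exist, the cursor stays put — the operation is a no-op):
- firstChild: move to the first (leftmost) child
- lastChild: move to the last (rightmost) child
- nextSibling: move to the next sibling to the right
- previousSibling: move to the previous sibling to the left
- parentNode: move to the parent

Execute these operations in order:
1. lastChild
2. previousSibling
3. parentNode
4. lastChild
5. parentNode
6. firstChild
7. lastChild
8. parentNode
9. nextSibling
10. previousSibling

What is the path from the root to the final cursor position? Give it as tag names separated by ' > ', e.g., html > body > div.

After 1 (lastChild): form
After 2 (previousSibling): meta
After 3 (parentNode): p
After 4 (lastChild): form
After 5 (parentNode): p
After 6 (firstChild): button
After 7 (lastChild): article
After 8 (parentNode): button
After 9 (nextSibling): meta
After 10 (previousSibling): button

Answer: p > button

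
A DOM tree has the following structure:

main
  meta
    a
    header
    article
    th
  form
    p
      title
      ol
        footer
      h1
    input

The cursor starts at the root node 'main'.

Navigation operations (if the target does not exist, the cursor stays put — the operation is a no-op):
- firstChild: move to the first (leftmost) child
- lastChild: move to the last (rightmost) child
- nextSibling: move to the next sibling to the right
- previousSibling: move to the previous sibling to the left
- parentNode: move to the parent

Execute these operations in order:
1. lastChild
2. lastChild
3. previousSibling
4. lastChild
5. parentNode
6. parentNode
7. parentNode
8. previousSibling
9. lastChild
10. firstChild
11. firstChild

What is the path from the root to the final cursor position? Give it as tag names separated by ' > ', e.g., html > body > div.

After 1 (lastChild): form
After 2 (lastChild): input
After 3 (previousSibling): p
After 4 (lastChild): h1
After 5 (parentNode): p
After 6 (parentNode): form
After 7 (parentNode): main
After 8 (previousSibling): main (no-op, stayed)
After 9 (lastChild): form
After 10 (firstChild): p
After 11 (firstChild): title

Answer: main > form > p > title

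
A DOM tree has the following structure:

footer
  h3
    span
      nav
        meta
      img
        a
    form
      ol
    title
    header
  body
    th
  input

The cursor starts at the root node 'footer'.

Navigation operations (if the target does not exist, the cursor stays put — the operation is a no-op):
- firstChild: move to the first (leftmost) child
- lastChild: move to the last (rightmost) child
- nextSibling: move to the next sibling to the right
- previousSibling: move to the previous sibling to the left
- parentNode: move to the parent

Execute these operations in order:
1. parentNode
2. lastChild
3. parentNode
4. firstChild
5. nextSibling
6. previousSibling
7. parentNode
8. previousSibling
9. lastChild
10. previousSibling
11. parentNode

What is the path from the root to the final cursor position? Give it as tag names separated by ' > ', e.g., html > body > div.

After 1 (parentNode): footer (no-op, stayed)
After 2 (lastChild): input
After 3 (parentNode): footer
After 4 (firstChild): h3
After 5 (nextSibling): body
After 6 (previousSibling): h3
After 7 (parentNode): footer
After 8 (previousSibling): footer (no-op, stayed)
After 9 (lastChild): input
After 10 (previousSibling): body
After 11 (parentNode): footer

Answer: footer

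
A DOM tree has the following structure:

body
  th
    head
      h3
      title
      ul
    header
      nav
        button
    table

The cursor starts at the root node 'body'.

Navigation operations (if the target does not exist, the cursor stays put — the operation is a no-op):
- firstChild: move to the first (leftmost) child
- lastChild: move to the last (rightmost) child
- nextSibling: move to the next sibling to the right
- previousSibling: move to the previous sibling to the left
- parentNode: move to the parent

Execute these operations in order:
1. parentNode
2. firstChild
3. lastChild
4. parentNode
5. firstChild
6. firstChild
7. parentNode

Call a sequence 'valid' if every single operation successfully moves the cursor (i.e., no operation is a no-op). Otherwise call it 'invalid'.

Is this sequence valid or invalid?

Answer: invalid

Derivation:
After 1 (parentNode): body (no-op, stayed)
After 2 (firstChild): th
After 3 (lastChild): table
After 4 (parentNode): th
After 5 (firstChild): head
After 6 (firstChild): h3
After 7 (parentNode): head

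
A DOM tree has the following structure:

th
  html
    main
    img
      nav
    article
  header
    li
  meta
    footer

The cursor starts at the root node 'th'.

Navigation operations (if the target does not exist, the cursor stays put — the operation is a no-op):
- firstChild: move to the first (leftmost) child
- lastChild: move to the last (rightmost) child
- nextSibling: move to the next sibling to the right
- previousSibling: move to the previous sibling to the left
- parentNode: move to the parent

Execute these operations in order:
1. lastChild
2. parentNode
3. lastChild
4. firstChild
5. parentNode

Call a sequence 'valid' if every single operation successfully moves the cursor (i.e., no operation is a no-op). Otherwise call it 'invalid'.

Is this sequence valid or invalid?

Answer: valid

Derivation:
After 1 (lastChild): meta
After 2 (parentNode): th
After 3 (lastChild): meta
After 4 (firstChild): footer
After 5 (parentNode): meta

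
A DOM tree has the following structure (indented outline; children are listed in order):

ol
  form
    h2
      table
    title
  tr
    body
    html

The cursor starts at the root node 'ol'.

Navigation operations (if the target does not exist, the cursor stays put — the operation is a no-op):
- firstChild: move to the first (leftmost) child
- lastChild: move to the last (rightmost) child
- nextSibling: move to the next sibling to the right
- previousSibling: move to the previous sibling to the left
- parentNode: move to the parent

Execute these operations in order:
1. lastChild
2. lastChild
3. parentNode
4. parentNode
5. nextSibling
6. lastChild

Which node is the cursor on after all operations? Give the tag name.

Answer: tr

Derivation:
After 1 (lastChild): tr
After 2 (lastChild): html
After 3 (parentNode): tr
After 4 (parentNode): ol
After 5 (nextSibling): ol (no-op, stayed)
After 6 (lastChild): tr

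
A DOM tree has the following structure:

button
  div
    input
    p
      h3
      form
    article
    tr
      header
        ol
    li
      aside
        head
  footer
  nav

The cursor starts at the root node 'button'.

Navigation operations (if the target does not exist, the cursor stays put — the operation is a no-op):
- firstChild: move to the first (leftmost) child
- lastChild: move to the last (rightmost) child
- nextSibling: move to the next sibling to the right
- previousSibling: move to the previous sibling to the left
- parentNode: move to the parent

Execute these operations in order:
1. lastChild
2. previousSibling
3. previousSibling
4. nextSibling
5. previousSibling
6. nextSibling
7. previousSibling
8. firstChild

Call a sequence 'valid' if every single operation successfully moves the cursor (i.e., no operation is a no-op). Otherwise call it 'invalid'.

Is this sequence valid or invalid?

Answer: valid

Derivation:
After 1 (lastChild): nav
After 2 (previousSibling): footer
After 3 (previousSibling): div
After 4 (nextSibling): footer
After 5 (previousSibling): div
After 6 (nextSibling): footer
After 7 (previousSibling): div
After 8 (firstChild): input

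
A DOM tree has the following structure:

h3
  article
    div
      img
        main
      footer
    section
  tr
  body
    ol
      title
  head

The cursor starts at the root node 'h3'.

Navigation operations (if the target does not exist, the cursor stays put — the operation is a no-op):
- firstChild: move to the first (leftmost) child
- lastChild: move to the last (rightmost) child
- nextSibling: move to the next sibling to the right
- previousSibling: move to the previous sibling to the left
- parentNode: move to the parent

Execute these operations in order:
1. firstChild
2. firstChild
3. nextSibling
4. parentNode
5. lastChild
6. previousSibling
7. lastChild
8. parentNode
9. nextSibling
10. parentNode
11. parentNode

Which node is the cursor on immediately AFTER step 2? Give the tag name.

After 1 (firstChild): article
After 2 (firstChild): div

Answer: div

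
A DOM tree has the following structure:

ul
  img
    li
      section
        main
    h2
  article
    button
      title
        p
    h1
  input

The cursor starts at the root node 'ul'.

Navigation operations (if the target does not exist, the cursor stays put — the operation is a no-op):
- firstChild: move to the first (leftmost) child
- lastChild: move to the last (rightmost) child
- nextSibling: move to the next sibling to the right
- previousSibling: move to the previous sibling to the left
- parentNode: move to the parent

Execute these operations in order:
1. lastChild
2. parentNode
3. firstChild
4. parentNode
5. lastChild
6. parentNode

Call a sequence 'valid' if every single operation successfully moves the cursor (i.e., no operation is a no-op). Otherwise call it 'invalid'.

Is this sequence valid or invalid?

Answer: valid

Derivation:
After 1 (lastChild): input
After 2 (parentNode): ul
After 3 (firstChild): img
After 4 (parentNode): ul
After 5 (lastChild): input
After 6 (parentNode): ul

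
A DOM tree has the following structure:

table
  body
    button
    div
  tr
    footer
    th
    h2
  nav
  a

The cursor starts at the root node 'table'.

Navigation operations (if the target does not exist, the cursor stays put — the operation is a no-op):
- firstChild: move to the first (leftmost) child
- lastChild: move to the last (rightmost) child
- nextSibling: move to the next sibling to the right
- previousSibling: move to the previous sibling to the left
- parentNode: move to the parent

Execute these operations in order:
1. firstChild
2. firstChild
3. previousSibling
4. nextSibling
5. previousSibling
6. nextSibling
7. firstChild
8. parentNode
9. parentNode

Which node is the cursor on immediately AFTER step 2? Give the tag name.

After 1 (firstChild): body
After 2 (firstChild): button

Answer: button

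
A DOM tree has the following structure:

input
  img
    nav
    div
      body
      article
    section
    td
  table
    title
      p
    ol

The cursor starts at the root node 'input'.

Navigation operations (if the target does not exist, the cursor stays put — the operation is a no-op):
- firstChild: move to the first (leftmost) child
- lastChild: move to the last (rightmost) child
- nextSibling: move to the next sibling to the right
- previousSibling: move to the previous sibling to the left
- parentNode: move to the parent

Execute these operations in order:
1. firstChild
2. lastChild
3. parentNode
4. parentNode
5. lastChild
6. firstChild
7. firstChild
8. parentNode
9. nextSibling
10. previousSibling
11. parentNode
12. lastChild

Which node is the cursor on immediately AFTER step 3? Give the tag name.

Answer: img

Derivation:
After 1 (firstChild): img
After 2 (lastChild): td
After 3 (parentNode): img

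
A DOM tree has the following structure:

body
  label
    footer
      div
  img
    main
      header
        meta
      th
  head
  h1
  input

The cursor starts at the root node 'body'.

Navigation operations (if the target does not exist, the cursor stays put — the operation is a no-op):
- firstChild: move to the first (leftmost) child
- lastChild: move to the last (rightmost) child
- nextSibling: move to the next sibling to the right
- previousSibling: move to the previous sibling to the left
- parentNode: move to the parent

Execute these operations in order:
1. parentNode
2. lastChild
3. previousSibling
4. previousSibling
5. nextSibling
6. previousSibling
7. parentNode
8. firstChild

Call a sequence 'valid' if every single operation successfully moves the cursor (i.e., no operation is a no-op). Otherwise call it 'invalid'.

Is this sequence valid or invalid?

Answer: invalid

Derivation:
After 1 (parentNode): body (no-op, stayed)
After 2 (lastChild): input
After 3 (previousSibling): h1
After 4 (previousSibling): head
After 5 (nextSibling): h1
After 6 (previousSibling): head
After 7 (parentNode): body
After 8 (firstChild): label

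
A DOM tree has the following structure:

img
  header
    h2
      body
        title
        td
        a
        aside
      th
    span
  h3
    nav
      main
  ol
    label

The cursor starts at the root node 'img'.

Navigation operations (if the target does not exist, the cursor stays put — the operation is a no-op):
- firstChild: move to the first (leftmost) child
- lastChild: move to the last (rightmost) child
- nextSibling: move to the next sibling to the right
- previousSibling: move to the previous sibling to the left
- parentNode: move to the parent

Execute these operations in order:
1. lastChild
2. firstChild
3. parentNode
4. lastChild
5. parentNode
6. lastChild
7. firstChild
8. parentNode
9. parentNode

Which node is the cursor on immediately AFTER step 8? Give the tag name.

After 1 (lastChild): ol
After 2 (firstChild): label
After 3 (parentNode): ol
After 4 (lastChild): label
After 5 (parentNode): ol
After 6 (lastChild): label
After 7 (firstChild): label (no-op, stayed)
After 8 (parentNode): ol

Answer: ol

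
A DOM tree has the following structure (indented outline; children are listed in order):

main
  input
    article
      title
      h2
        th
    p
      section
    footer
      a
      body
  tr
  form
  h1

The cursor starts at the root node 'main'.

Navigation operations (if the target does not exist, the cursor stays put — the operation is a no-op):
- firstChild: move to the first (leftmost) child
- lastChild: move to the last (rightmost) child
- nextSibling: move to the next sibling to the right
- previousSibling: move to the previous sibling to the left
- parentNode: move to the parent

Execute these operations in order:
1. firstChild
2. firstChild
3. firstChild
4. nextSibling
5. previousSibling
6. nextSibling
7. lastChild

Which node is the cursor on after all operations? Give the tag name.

Answer: th

Derivation:
After 1 (firstChild): input
After 2 (firstChild): article
After 3 (firstChild): title
After 4 (nextSibling): h2
After 5 (previousSibling): title
After 6 (nextSibling): h2
After 7 (lastChild): th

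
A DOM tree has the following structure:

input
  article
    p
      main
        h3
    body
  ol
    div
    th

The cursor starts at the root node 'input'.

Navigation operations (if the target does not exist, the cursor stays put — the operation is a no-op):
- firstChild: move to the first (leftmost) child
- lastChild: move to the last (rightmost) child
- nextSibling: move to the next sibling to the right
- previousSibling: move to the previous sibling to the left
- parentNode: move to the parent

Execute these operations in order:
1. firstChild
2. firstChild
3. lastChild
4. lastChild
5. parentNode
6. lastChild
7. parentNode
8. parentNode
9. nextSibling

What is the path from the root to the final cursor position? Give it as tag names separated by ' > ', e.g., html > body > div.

After 1 (firstChild): article
After 2 (firstChild): p
After 3 (lastChild): main
After 4 (lastChild): h3
After 5 (parentNode): main
After 6 (lastChild): h3
After 7 (parentNode): main
After 8 (parentNode): p
After 9 (nextSibling): body

Answer: input > article > body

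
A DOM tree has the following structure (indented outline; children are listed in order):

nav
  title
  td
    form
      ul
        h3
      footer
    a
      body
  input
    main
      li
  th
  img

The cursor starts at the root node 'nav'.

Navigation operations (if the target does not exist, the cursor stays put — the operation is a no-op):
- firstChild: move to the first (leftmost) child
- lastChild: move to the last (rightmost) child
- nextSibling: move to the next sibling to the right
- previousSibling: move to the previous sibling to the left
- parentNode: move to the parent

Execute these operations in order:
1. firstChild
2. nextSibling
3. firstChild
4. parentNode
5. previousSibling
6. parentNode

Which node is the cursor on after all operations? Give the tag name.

Answer: nav

Derivation:
After 1 (firstChild): title
After 2 (nextSibling): td
After 3 (firstChild): form
After 4 (parentNode): td
After 5 (previousSibling): title
After 6 (parentNode): nav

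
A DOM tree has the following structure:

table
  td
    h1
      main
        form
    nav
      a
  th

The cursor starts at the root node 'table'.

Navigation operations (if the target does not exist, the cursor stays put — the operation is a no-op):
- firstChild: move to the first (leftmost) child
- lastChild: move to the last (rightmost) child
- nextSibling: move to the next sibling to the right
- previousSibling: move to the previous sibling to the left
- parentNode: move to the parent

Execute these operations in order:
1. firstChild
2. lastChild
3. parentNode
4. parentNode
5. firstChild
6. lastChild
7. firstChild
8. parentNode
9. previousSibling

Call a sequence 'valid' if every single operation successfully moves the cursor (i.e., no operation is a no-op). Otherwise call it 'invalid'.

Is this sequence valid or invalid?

Answer: valid

Derivation:
After 1 (firstChild): td
After 2 (lastChild): nav
After 3 (parentNode): td
After 4 (parentNode): table
After 5 (firstChild): td
After 6 (lastChild): nav
After 7 (firstChild): a
After 8 (parentNode): nav
After 9 (previousSibling): h1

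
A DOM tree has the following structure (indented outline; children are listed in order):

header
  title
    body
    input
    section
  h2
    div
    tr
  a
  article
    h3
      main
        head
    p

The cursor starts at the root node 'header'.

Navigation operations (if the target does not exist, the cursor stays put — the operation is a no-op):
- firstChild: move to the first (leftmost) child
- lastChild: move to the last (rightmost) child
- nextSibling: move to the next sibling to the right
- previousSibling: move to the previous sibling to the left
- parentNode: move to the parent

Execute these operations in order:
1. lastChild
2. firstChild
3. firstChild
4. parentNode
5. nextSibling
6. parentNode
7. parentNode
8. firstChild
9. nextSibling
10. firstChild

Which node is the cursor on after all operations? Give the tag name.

Answer: div

Derivation:
After 1 (lastChild): article
After 2 (firstChild): h3
After 3 (firstChild): main
After 4 (parentNode): h3
After 5 (nextSibling): p
After 6 (parentNode): article
After 7 (parentNode): header
After 8 (firstChild): title
After 9 (nextSibling): h2
After 10 (firstChild): div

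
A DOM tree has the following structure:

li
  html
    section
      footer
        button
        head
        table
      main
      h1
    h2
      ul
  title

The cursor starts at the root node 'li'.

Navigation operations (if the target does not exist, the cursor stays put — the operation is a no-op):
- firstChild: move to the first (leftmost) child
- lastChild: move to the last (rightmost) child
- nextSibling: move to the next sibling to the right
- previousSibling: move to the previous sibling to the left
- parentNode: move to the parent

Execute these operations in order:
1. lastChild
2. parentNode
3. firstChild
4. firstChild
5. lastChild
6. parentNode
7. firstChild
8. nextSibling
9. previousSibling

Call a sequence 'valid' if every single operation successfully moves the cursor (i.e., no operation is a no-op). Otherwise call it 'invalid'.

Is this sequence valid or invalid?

Answer: valid

Derivation:
After 1 (lastChild): title
After 2 (parentNode): li
After 3 (firstChild): html
After 4 (firstChild): section
After 5 (lastChild): h1
After 6 (parentNode): section
After 7 (firstChild): footer
After 8 (nextSibling): main
After 9 (previousSibling): footer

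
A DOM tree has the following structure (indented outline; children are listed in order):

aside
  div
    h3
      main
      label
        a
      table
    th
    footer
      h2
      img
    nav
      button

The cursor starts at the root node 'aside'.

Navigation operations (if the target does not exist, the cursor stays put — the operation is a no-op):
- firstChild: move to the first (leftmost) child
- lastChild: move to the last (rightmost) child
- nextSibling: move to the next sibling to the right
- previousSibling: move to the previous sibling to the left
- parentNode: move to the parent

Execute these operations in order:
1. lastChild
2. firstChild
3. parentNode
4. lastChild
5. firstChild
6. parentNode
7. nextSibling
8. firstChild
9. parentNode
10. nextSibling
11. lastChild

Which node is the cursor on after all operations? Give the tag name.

Answer: button

Derivation:
After 1 (lastChild): div
After 2 (firstChild): h3
After 3 (parentNode): div
After 4 (lastChild): nav
After 5 (firstChild): button
After 6 (parentNode): nav
After 7 (nextSibling): nav (no-op, stayed)
After 8 (firstChild): button
After 9 (parentNode): nav
After 10 (nextSibling): nav (no-op, stayed)
After 11 (lastChild): button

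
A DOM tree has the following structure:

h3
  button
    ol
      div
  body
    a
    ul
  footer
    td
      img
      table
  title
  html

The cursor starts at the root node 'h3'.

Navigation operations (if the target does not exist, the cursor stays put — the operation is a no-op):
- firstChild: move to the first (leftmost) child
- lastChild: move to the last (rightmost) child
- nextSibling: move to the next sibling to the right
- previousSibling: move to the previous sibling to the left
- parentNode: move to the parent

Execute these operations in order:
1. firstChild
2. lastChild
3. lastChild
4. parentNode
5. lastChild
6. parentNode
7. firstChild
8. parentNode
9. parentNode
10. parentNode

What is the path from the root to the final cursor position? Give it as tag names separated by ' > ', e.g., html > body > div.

Answer: h3

Derivation:
After 1 (firstChild): button
After 2 (lastChild): ol
After 3 (lastChild): div
After 4 (parentNode): ol
After 5 (lastChild): div
After 6 (parentNode): ol
After 7 (firstChild): div
After 8 (parentNode): ol
After 9 (parentNode): button
After 10 (parentNode): h3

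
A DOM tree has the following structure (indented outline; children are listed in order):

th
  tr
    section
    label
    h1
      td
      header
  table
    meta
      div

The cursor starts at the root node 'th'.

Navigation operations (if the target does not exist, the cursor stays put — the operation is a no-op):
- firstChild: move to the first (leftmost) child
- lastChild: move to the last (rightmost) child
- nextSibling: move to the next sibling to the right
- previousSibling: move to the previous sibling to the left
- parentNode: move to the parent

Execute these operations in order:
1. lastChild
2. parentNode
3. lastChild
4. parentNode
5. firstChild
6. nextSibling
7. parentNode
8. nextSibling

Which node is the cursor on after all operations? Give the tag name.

Answer: th

Derivation:
After 1 (lastChild): table
After 2 (parentNode): th
After 3 (lastChild): table
After 4 (parentNode): th
After 5 (firstChild): tr
After 6 (nextSibling): table
After 7 (parentNode): th
After 8 (nextSibling): th (no-op, stayed)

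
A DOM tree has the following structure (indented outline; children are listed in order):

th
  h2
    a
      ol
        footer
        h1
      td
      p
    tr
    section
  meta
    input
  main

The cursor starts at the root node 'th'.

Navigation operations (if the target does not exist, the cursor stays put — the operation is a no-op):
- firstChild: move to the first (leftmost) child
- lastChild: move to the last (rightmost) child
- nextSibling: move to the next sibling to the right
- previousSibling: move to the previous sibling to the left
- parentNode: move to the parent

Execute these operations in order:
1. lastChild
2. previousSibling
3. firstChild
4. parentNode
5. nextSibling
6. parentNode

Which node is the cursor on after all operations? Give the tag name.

After 1 (lastChild): main
After 2 (previousSibling): meta
After 3 (firstChild): input
After 4 (parentNode): meta
After 5 (nextSibling): main
After 6 (parentNode): th

Answer: th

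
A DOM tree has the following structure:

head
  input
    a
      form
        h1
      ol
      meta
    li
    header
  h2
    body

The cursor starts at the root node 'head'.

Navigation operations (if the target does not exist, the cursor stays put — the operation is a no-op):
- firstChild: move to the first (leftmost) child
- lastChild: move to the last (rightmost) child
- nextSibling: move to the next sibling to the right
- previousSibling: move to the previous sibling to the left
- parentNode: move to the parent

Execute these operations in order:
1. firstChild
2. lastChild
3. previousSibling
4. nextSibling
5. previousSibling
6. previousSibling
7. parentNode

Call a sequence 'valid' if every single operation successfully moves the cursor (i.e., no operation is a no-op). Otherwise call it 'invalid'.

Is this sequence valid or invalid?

Answer: valid

Derivation:
After 1 (firstChild): input
After 2 (lastChild): header
After 3 (previousSibling): li
After 4 (nextSibling): header
After 5 (previousSibling): li
After 6 (previousSibling): a
After 7 (parentNode): input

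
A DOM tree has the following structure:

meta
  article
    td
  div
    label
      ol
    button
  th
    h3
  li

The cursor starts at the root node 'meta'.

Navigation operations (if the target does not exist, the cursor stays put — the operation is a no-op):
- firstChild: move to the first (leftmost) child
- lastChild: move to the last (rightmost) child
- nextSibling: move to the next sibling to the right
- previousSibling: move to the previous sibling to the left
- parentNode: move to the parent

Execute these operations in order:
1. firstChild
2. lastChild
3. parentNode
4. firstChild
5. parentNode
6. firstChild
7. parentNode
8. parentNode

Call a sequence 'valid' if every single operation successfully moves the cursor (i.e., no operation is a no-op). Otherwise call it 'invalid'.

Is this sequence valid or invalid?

Answer: valid

Derivation:
After 1 (firstChild): article
After 2 (lastChild): td
After 3 (parentNode): article
After 4 (firstChild): td
After 5 (parentNode): article
After 6 (firstChild): td
After 7 (parentNode): article
After 8 (parentNode): meta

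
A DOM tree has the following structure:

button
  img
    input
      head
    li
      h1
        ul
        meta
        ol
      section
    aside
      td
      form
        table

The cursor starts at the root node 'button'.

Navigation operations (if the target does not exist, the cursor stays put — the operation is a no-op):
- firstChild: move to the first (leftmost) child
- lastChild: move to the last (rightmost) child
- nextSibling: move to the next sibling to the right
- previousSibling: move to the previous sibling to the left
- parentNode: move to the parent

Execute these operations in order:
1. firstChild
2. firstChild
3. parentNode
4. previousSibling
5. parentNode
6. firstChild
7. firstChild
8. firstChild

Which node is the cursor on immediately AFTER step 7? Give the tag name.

Answer: input

Derivation:
After 1 (firstChild): img
After 2 (firstChild): input
After 3 (parentNode): img
After 4 (previousSibling): img (no-op, stayed)
After 5 (parentNode): button
After 6 (firstChild): img
After 7 (firstChild): input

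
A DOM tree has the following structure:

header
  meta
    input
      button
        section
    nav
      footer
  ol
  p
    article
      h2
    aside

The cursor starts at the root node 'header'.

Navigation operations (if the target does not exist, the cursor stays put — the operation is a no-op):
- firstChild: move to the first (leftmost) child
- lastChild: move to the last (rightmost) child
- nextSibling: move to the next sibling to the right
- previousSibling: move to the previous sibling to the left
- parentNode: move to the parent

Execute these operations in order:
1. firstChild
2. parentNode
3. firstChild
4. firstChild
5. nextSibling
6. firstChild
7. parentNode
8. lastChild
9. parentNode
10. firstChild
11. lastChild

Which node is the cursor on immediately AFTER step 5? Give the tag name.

After 1 (firstChild): meta
After 2 (parentNode): header
After 3 (firstChild): meta
After 4 (firstChild): input
After 5 (nextSibling): nav

Answer: nav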